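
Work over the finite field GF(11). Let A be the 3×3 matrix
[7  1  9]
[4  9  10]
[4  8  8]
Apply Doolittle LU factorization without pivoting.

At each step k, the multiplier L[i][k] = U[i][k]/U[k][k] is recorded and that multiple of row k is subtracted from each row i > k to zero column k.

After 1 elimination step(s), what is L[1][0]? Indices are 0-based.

[col 0] pivot 7
  R1 -= 10*R0 → (0, 10, 8)  (L[1][0] := 10)
  R2 -= 10*R0 → (0, 9, 6)  (L[2][0] := 10)

L[1][0] = 10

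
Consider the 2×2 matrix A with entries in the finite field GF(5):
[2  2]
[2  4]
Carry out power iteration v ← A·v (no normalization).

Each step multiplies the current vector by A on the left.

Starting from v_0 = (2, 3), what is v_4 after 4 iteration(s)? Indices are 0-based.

v_4 = (4, 4)

v_0 = (2, 3).
v_1 = A·v_0 = (0, 1).
v_2 = A·v_1 = (2, 4).
v_3 = A·v_2 = (2, 0).
v_4 = A·v_3 = (4, 4).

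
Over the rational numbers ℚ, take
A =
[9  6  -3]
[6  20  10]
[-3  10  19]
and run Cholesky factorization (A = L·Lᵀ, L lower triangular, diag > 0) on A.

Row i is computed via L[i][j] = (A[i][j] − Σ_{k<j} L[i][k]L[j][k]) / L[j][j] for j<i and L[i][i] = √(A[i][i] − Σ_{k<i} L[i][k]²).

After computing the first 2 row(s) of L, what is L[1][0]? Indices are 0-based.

L[1][0] = 2

Step 1: L[0][0] = √(9) = 3.
  L[1][0] = (6) / L[0][0] = 2.
Step 2: L[1][1] = √(16) = 4.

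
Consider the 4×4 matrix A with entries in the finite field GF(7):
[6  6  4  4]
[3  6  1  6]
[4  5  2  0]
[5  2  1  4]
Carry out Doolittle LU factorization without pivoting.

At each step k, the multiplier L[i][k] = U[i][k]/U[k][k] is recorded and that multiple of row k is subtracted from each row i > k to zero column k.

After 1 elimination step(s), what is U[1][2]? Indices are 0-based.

[col 0] pivot 6
  R1 -= 4*R0 → (0, 3, 6, 4)  (L[1][0] := 4)
  R2 -= 3*R0 → (0, 1, 4, 2)  (L[2][0] := 3)
  R3 -= 2*R0 → (0, 4, 0, 3)  (L[3][0] := 2)

U[1][2] = 6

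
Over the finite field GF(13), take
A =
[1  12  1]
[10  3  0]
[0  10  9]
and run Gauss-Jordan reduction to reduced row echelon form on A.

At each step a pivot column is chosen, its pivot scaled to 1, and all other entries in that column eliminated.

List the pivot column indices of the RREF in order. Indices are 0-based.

pivot(0,0)=1: scale R0 → (1, 12, 1)
  clear (1,0): R1 −= (10)R0 → (0, 0, 3)
pivot(1,1): swap R1↔R2
pivot(1,1)=10: scale R1 → (0, 1, 10)
  clear (0,1): R0 −= (12)R1 → (1, 0, 11)
pivot(2,2)=3: scale R2 → (0, 0, 1)
  clear (0,2): R0 −= (11)R2 → (1, 0, 0)
  clear (1,2): R1 −= (10)R2 → (0, 1, 0)

pivot columns: 0, 1, 2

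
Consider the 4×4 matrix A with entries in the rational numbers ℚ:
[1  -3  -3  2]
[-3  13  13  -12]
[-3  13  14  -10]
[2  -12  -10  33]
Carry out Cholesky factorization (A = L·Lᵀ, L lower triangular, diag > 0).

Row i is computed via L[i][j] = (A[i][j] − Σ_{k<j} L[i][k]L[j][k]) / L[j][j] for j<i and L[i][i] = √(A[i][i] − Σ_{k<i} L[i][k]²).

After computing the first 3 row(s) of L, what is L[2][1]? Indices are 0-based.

Step 1: L[0][0] = √(1) = 1.
  L[1][0] = (-3) / L[0][0] = -3.
Step 2: L[1][1] = √(4) = 2.
  L[2][0] = (-3) / L[0][0] = -3.
  L[2][1] = (4) / L[1][1] = 2.
Step 3: L[2][2] = √(1) = 1.

L[2][1] = 2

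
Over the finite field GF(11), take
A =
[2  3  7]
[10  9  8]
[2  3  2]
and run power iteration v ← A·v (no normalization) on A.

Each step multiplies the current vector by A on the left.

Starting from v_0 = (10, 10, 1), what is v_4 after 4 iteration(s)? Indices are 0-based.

v_0 = (10, 10, 1).
v_1 = A·v_0 = (2, 0, 8).
v_2 = A·v_1 = (5, 7, 9).
v_3 = A·v_2 = (6, 9, 5).
v_4 = A·v_3 = (8, 5, 5).

v_4 = (8, 5, 5)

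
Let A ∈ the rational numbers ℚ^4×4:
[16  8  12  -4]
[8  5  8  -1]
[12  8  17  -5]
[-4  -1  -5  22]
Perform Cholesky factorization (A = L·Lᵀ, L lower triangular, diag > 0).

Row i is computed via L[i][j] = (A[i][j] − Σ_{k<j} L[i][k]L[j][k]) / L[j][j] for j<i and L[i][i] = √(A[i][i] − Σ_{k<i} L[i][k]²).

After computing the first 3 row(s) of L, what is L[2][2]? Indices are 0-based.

L[2][2] = 2

Step 1: L[0][0] = √(16) = 4.
  L[1][0] = (8) / L[0][0] = 2.
Step 2: L[1][1] = √(1) = 1.
  L[2][0] = (12) / L[0][0] = 3.
  L[2][1] = (2) / L[1][1] = 2.
Step 3: L[2][2] = √(4) = 2.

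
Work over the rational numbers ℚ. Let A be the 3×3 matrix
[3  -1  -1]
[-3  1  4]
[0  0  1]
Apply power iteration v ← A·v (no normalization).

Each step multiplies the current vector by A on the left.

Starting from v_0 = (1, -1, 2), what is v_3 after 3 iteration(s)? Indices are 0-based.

v_0 = (1, -1, 2).
v_1 = A·v_0 = (2, 4, 2).
v_2 = A·v_1 = (0, 6, 2).
v_3 = A·v_2 = (-8, 14, 2).

v_3 = (-8, 14, 2)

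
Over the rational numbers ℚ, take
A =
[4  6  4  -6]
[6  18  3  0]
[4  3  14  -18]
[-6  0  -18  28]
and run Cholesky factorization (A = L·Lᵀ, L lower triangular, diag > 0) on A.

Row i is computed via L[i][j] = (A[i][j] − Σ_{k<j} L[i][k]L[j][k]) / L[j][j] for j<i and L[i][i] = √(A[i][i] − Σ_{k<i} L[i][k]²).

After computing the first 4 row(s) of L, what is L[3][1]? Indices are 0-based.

Step 1: L[0][0] = √(4) = 2.
  L[1][0] = (6) / L[0][0] = 3.
Step 2: L[1][1] = √(9) = 3.
  L[2][0] = (4) / L[0][0] = 2.
  L[2][1] = (-3) / L[1][1] = -1.
Step 3: L[2][2] = √(9) = 3.
  L[3][0] = (-6) / L[0][0] = -3.
  L[3][1] = (9) / L[1][1] = 3.
  L[3][2] = (-9) / L[2][2] = -3.
Step 4: L[3][3] = √(1) = 1.

L[3][1] = 3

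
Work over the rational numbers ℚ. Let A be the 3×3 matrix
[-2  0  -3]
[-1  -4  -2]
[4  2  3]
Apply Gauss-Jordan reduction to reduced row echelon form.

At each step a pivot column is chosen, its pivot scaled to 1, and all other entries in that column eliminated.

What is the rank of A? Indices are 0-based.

rank = 3

pivot(0,0)=-2: scale R0 → (1, 0, 3/2)
  clear (1,0): R1 −= (-1)R0 → (0, -4, -1/2)
  clear (2,0): R2 −= (4)R0 → (0, 2, -3)
pivot(1,1)=-4: scale R1 → (0, 1, 1/8)
  clear (2,1): R2 −= (2)R1 → (0, 0, -13/4)
pivot(2,2)=-13/4: scale R2 → (0, 0, 1)
  clear (0,2): R0 −= (3/2)R2 → (1, 0, 0)
  clear (1,2): R1 −= (1/8)R2 → (0, 1, 0)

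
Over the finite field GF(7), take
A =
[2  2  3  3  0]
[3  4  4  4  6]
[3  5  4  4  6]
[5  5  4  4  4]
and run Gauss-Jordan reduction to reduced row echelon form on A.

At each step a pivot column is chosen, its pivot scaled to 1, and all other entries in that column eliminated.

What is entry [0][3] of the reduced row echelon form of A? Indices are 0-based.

[1] R0 /= 2  ⇒  (1, 1, 5, 5, 0)
     R1 -= 3·R0  ⇒  (0, 1, 3, 3, 6)
     R2 -= 3·R0  ⇒  (0, 2, 3, 3, 6)
     R3 -= 5·R0  ⇒  (0, 0, 0, 0, 4)
[2] R1 /= 1  ⇒  (0, 1, 3, 3, 6)
     R0 -= 1·R1  ⇒  (1, 0, 2, 2, 1)
     R2 -= 2·R1  ⇒  (0, 0, 4, 4, 1)
[3] R2 /= 4  ⇒  (0, 0, 1, 1, 2)
     R0 -= 2·R2  ⇒  (1, 0, 0, 0, 4)
     R1 -= 3·R2  ⇒  (0, 1, 0, 0, 0)
column 3 empty below row 3
[4] R3 /= 4  ⇒  (0, 0, 0, 0, 1)
     R0 -= 4·R3  ⇒  (1, 0, 0, 0, 0)
     R2 -= 2·R3  ⇒  (0, 0, 1, 1, 0)

M[0][3] = 0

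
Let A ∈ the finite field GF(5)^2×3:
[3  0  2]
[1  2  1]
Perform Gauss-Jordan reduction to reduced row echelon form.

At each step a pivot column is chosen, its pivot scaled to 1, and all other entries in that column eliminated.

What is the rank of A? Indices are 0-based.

pivot(0,0)=3: scale R0 → (1, 0, 4)
  clear (1,0): R1 −= (1)R0 → (0, 2, 2)
pivot(1,1)=2: scale R1 → (0, 1, 1)

rank = 2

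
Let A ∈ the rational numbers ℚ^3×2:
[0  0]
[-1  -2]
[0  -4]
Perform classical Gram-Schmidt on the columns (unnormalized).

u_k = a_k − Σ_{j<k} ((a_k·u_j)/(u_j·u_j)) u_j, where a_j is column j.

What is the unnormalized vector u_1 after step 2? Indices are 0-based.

Step 1: u_0 = a_0 = (0, -1, 0).
Step 2: u_1 = a_1 − (2)·u_0 = (0, 0, -4).

u_1 = (0, 0, -4)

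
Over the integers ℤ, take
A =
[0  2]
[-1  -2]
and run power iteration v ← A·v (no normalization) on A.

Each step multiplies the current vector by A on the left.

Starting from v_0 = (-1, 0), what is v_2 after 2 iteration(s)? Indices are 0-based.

v_2 = (2, -2)

v_0 = (-1, 0).
v_1 = A·v_0 = (0, 1).
v_2 = A·v_1 = (2, -2).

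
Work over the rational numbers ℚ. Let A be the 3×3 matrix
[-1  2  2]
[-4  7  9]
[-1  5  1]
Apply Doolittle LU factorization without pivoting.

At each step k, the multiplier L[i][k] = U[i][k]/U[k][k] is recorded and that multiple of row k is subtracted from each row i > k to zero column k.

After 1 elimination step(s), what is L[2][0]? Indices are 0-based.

L[2][0] = 1

k=0: U[0][0]=-1
  eliminate (1,0): mult=4, new row 1: (0, -1, 1); set L[1][0]=4
  eliminate (2,0): mult=1, new row 2: (0, 3, -1); set L[2][0]=1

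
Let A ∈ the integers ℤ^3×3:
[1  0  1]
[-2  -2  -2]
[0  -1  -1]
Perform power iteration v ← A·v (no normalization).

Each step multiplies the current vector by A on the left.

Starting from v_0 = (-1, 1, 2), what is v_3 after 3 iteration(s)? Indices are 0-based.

v_3 = (5, -34, -19)

v_0 = (-1, 1, 2).
v_1 = A·v_0 = (1, -4, -3).
v_2 = A·v_1 = (-2, 12, 7).
v_3 = A·v_2 = (5, -34, -19).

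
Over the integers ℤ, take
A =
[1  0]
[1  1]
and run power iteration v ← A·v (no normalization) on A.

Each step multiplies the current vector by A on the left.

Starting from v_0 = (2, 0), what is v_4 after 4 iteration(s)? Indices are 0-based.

v_0 = (2, 0).
v_1 = A·v_0 = (2, 2).
v_2 = A·v_1 = (2, 4).
v_3 = A·v_2 = (2, 6).
v_4 = A·v_3 = (2, 8).

v_4 = (2, 8)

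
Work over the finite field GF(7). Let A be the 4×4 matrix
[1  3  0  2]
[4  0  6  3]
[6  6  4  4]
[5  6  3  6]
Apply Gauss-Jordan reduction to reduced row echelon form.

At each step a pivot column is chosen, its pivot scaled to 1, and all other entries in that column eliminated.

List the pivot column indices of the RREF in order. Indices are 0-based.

step 1: normalize row 0 (÷1) = (1, 3, 0, 2)
  row 1: subtract 4×row0 = (0, 2, 6, 2)
  row 2: subtract 6×row0 = (0, 2, 4, 6)
  row 3: subtract 5×row0 = (0, 5, 3, 3)
step 2: normalize row 1 (÷2) = (0, 1, 3, 1)
  row 0: subtract 3×row1 = (1, 0, 5, 6)
  row 2: subtract 2×row1 = (0, 0, 5, 4)
  row 3: subtract 5×row1 = (0, 0, 2, 5)
step 3: normalize row 2 (÷5) = (0, 0, 1, 5)
  row 0: subtract 5×row2 = (1, 0, 0, 2)
  row 1: subtract 3×row2 = (0, 1, 0, 0)
  row 3: subtract 2×row2 = (0, 0, 0, 2)
step 4: normalize row 3 (÷2) = (0, 0, 0, 1)
  row 0: subtract 2×row3 = (1, 0, 0, 0)
  row 2: subtract 5×row3 = (0, 0, 1, 0)

pivot columns: 0, 1, 2, 3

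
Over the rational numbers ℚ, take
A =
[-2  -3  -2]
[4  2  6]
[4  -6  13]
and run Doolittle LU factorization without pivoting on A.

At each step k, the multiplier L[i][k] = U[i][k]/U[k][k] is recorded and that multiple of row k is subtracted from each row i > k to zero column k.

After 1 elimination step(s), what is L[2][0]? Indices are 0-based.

L[2][0] = -2

k=0: U[0][0]=-2
  eliminate (1,0): mult=-2, new row 1: (0, -4, 2); set L[1][0]=-2
  eliminate (2,0): mult=-2, new row 2: (0, -12, 9); set L[2][0]=-2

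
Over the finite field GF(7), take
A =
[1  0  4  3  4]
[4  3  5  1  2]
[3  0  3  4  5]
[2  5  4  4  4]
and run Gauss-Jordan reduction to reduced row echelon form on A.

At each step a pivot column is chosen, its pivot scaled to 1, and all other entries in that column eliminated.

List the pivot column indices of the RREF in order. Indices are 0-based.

step 1: normalize row 0 (÷1) = (1, 0, 4, 3, 4)
  row 1: subtract 4×row0 = (0, 3, 3, 3, 0)
  row 2: subtract 3×row0 = (0, 0, 5, 2, 0)
  row 3: subtract 2×row0 = (0, 5, 3, 5, 3)
step 2: normalize row 1 (÷3) = (0, 1, 1, 1, 0)
  row 3: subtract 5×row1 = (0, 0, 5, 0, 3)
step 3: normalize row 2 (÷5) = (0, 0, 1, 6, 0)
  row 0: subtract 4×row2 = (1, 0, 0, 0, 4)
  row 1: subtract 1×row2 = (0, 1, 0, 2, 0)
  row 3: subtract 5×row2 = (0, 0, 0, 5, 3)
step 4: normalize row 3 (÷5) = (0, 0, 0, 1, 2)
  row 1: subtract 2×row3 = (0, 1, 0, 0, 3)
  row 2: subtract 6×row3 = (0, 0, 1, 0, 2)

pivot columns: 0, 1, 2, 3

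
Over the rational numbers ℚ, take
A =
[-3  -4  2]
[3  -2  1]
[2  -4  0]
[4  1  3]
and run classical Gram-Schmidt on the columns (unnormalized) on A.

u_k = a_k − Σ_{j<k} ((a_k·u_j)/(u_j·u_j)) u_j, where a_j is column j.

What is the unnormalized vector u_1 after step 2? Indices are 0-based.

u_1 = (-73/19, -41/19, -78/19, 15/19)

Step 1: u_0 = a_0 = (-3, 3, 2, 4).
Step 2: u_1 = a_1 − (1/19)·u_0 = (-73/19, -41/19, -78/19, 15/19).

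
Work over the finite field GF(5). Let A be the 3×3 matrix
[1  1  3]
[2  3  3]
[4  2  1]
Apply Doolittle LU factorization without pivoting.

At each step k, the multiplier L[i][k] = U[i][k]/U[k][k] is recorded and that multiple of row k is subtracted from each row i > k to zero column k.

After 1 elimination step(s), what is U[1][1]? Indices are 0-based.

[col 0] pivot 1
  R1 -= 2*R0 → (0, 1, 2)  (L[1][0] := 2)
  R2 -= 4*R0 → (0, 3, 4)  (L[2][0] := 4)

U[1][1] = 1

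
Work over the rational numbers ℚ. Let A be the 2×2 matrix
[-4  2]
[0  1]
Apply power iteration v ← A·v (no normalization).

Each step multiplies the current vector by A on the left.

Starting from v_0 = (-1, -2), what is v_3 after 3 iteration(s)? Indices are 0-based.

v_3 = (12, -2)

v_0 = (-1, -2).
v_1 = A·v_0 = (0, -2).
v_2 = A·v_1 = (-4, -2).
v_3 = A·v_2 = (12, -2).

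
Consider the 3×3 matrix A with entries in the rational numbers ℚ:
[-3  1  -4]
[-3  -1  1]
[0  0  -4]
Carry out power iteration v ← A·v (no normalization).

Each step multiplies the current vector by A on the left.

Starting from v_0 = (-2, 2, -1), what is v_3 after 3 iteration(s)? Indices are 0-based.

v_3 = (176, 166, 64)

v_0 = (-2, 2, -1).
v_1 = A·v_0 = (12, 3, 4).
v_2 = A·v_1 = (-49, -35, -16).
v_3 = A·v_2 = (176, 166, 64).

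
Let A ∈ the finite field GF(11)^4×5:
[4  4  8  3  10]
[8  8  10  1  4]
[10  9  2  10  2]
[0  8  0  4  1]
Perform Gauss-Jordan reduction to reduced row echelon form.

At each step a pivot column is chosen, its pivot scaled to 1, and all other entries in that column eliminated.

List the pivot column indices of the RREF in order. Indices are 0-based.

pivot columns: 0, 1, 2, 3

[1] R0 /= 4  ⇒  (1, 1, 2, 9, 8)
     R1 -= 8·R0  ⇒  (0, 0, 5, 6, 6)
     R2 -= 10·R0  ⇒  (0, 10, 4, 8, 10)
[2] R1 <-> R2
[2] R1 /= 10  ⇒  (0, 1, 7, 3, 1)
     R0 -= 1·R1  ⇒  (1, 0, 6, 6, 7)
     R3 -= 8·R1  ⇒  (0, 0, 10, 2, 4)
[3] R2 /= 5  ⇒  (0, 0, 1, 10, 10)
     R0 -= 6·R2  ⇒  (1, 0, 0, 1, 2)
     R1 -= 7·R2  ⇒  (0, 1, 0, 10, 8)
     R3 -= 10·R2  ⇒  (0, 0, 0, 1, 3)
[4] R3 /= 1  ⇒  (0, 0, 0, 1, 3)
     R0 -= 1·R3  ⇒  (1, 0, 0, 0, 10)
     R1 -= 10·R3  ⇒  (0, 1, 0, 0, 0)
     R2 -= 10·R3  ⇒  (0, 0, 1, 0, 2)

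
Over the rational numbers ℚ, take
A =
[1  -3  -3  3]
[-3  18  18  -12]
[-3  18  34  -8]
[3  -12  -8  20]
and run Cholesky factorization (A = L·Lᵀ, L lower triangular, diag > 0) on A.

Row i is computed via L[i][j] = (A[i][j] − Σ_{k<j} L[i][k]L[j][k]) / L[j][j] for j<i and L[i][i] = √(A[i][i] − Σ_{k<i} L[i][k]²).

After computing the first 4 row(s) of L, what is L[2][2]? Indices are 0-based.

L[2][2] = 4

Step 1: L[0][0] = √(1) = 1.
  L[1][0] = (-3) / L[0][0] = -3.
Step 2: L[1][1] = √(9) = 3.
  L[2][0] = (-3) / L[0][0] = -3.
  L[2][1] = (9) / L[1][1] = 3.
Step 3: L[2][2] = √(16) = 4.
  L[3][0] = (3) / L[0][0] = 3.
  L[3][1] = (-3) / L[1][1] = -1.
  L[3][2] = (4) / L[2][2] = 1.
Step 4: L[3][3] = √(9) = 3.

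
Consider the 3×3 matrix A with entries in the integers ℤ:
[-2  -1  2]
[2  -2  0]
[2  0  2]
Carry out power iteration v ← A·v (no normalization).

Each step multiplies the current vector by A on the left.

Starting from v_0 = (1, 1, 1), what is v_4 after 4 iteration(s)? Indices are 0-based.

v_4 = (52, -60, 52)

v_0 = (1, 1, 1).
v_1 = A·v_0 = (-1, 0, 4).
v_2 = A·v_1 = (10, -2, 6).
v_3 = A·v_2 = (-6, 24, 32).
v_4 = A·v_3 = (52, -60, 52).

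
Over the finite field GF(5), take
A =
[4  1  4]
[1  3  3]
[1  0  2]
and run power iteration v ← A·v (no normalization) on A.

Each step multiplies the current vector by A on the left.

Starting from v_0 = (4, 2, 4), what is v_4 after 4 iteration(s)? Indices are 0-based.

v_4 = (4, 2, 1)

v_0 = (4, 2, 4).
v_1 = A·v_0 = (4, 2, 2).
v_2 = A·v_1 = (1, 1, 3).
v_3 = A·v_2 = (2, 3, 2).
v_4 = A·v_3 = (4, 2, 1).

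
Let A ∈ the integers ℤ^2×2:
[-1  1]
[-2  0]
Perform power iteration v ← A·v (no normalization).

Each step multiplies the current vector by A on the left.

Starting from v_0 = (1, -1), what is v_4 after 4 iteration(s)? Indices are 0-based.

v_4 = (-4, -8)

v_0 = (1, -1).
v_1 = A·v_0 = (-2, -2).
v_2 = A·v_1 = (0, 4).
v_3 = A·v_2 = (4, 0).
v_4 = A·v_3 = (-4, -8).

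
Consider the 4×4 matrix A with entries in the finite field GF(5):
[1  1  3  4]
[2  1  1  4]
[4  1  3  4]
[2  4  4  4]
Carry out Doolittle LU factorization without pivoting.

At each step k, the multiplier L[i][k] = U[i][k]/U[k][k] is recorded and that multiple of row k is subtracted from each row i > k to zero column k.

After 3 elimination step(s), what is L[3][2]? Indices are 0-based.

k=0: U[0][0]=1
  eliminate (1,0): mult=2, new row 1: (0, 4, 0, 1); set L[1][0]=2
  eliminate (2,0): mult=4, new row 2: (0, 2, 1, 3); set L[2][0]=4
  eliminate (3,0): mult=2, new row 3: (0, 2, 3, 1); set L[3][0]=2
k=1: U[1][1]=4
  eliminate (2,1): mult=3, new row 2: (0, 0, 1, 0); set L[2][1]=3
  eliminate (3,1): mult=3, new row 3: (0, 0, 3, 3); set L[3][1]=3
k=2: U[2][2]=1
  eliminate (3,2): mult=3, new row 3: (0, 0, 0, 3); set L[3][2]=3

L[3][2] = 3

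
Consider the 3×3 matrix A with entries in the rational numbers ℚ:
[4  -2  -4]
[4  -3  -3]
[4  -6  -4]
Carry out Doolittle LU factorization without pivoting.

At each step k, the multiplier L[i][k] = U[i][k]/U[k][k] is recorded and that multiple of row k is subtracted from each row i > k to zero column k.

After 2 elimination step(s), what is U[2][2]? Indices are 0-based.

[col 0] pivot 4
  R1 -= 1*R0 → (0, -1, 1)  (L[1][0] := 1)
  R2 -= 1*R0 → (0, -4, 0)  (L[2][0] := 1)
[col 1] pivot -1
  R2 -= 4*R1 → (0, 0, -4)  (L[2][1] := 4)

U[2][2] = -4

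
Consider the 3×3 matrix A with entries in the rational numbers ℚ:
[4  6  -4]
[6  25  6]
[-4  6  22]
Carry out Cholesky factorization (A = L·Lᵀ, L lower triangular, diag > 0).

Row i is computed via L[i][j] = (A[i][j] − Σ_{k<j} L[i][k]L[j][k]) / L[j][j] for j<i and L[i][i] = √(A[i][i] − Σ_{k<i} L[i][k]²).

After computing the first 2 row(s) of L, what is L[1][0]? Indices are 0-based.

Step 1: L[0][0] = √(4) = 2.
  L[1][0] = (6) / L[0][0] = 3.
Step 2: L[1][1] = √(16) = 4.

L[1][0] = 3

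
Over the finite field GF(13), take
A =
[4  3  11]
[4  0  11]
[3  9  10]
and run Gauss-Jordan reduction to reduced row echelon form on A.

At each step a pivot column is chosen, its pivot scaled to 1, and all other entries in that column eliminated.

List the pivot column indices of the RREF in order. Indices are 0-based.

pivot columns: 0, 1, 2

[1] R0 /= 4  ⇒  (1, 4, 6)
     R1 -= 4·R0  ⇒  (0, 10, 0)
     R2 -= 3·R0  ⇒  (0, 10, 5)
[2] R1 /= 10  ⇒  (0, 1, 0)
     R0 -= 4·R1  ⇒  (1, 0, 6)
     R2 -= 10·R1  ⇒  (0, 0, 5)
[3] R2 /= 5  ⇒  (0, 0, 1)
     R0 -= 6·R2  ⇒  (1, 0, 0)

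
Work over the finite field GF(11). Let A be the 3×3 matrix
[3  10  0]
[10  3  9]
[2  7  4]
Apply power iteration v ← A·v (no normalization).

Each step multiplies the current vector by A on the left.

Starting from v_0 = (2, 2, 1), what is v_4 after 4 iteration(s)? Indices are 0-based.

v_4 = (0, 2, 10)

v_0 = (2, 2, 1).
v_1 = A·v_0 = (4, 2, 0).
v_2 = A·v_1 = (10, 2, 0).
v_3 = A·v_2 = (6, 7, 1).
v_4 = A·v_3 = (0, 2, 10).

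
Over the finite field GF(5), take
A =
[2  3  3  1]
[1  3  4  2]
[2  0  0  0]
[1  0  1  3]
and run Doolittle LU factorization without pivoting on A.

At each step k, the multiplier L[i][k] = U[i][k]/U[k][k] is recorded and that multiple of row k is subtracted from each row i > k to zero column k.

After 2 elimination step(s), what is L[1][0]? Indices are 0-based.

k=0: U[0][0]=2
  eliminate (1,0): mult=3, new row 1: (0, 4, 0, 4); set L[1][0]=3
  eliminate (2,0): mult=1, new row 2: (0, 2, 2, 4); set L[2][0]=1
  eliminate (3,0): mult=3, new row 3: (0, 1, 2, 0); set L[3][0]=3
k=1: U[1][1]=4
  eliminate (2,1): mult=3, new row 2: (0, 0, 2, 2); set L[2][1]=3
  eliminate (3,1): mult=4, new row 3: (0, 0, 2, 4); set L[3][1]=4

L[1][0] = 3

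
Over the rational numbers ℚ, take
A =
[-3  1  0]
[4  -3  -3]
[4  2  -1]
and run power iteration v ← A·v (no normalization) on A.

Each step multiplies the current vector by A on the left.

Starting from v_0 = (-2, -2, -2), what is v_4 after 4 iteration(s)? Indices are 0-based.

v_4 = (-410, 934, -242)

v_0 = (-2, -2, -2).
v_1 = A·v_0 = (4, 4, -10).
v_2 = A·v_1 = (-8, 34, 34).
v_3 = A·v_2 = (58, -236, 2).
v_4 = A·v_3 = (-410, 934, -242).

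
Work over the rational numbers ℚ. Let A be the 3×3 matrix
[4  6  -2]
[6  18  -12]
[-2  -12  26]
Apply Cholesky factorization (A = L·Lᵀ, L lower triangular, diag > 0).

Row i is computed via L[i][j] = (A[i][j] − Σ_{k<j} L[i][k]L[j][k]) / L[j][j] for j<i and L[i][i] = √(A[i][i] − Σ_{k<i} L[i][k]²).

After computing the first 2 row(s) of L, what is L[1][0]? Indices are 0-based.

L[1][0] = 3

Step 1: L[0][0] = √(4) = 2.
  L[1][0] = (6) / L[0][0] = 3.
Step 2: L[1][1] = √(9) = 3.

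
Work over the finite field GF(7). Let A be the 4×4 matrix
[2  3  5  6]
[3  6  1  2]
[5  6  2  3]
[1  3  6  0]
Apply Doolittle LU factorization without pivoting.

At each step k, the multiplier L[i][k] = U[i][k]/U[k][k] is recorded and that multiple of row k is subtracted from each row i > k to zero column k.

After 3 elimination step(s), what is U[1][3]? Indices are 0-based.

k=0: U[0][0]=2
  eliminate (1,0): mult=5, new row 1: (0, 5, 4, 0); set L[1][0]=5
  eliminate (2,0): mult=6, new row 2: (0, 2, 0, 2); set L[2][0]=6
  eliminate (3,0): mult=4, new row 3: (0, 5, 0, 4); set L[3][0]=4
k=1: U[1][1]=5
  eliminate (2,1): mult=6, new row 2: (0, 0, 4, 2); set L[2][1]=6
  eliminate (3,1): mult=1, new row 3: (0, 0, 3, 4); set L[3][1]=1
k=2: U[2][2]=4
  eliminate (3,2): mult=6, new row 3: (0, 0, 0, 6); set L[3][2]=6

U[1][3] = 0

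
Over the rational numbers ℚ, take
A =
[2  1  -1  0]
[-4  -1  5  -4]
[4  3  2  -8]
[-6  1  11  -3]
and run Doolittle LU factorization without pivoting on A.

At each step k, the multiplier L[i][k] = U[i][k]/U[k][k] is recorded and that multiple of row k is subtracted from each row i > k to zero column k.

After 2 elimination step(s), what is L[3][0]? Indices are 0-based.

k=0: U[0][0]=2
  eliminate (1,0): mult=-2, new row 1: (0, 1, 3, -4); set L[1][0]=-2
  eliminate (2,0): mult=2, new row 2: (0, 1, 4, -8); set L[2][0]=2
  eliminate (3,0): mult=-3, new row 3: (0, 4, 8, -3); set L[3][0]=-3
k=1: U[1][1]=1
  eliminate (2,1): mult=1, new row 2: (0, 0, 1, -4); set L[2][1]=1
  eliminate (3,1): mult=4, new row 3: (0, 0, -4, 13); set L[3][1]=4

L[3][0] = -3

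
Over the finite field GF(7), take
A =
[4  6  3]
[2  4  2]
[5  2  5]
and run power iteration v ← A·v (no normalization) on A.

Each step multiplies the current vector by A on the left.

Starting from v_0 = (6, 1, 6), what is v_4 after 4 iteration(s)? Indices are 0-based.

v_4 = (3, 3, 5)

v_0 = (6, 1, 6).
v_1 = A·v_0 = (6, 0, 6).
v_2 = A·v_1 = (0, 3, 4).
v_3 = A·v_2 = (2, 6, 5).
v_4 = A·v_3 = (3, 3, 5).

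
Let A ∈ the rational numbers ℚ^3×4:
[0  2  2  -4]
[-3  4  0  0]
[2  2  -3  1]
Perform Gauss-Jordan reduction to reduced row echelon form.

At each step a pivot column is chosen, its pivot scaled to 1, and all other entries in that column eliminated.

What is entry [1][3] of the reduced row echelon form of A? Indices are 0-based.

[1] R0 <-> R1
[1] R0 /= -3  ⇒  (1, -4/3, 0, 0)
     R2 -= 2·R0  ⇒  (0, 14/3, -3, 1)
[2] R1 /= 2  ⇒  (0, 1, 1, -2)
     R0 -= -4/3·R1  ⇒  (1, 0, 4/3, -8/3)
     R2 -= 14/3·R1  ⇒  (0, 0, -23/3, 31/3)
[3] R2 /= -23/3  ⇒  (0, 0, 1, -31/23)
     R0 -= 4/3·R2  ⇒  (1, 0, 0, -20/23)
     R1 -= 1·R2  ⇒  (0, 1, 0, -15/23)

M[1][3] = -15/23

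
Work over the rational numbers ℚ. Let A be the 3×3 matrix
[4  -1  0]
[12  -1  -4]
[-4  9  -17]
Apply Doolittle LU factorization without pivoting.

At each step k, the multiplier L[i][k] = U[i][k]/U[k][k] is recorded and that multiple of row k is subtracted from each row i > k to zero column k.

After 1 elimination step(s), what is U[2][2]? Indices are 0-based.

k=0: U[0][0]=4
  eliminate (1,0): mult=3, new row 1: (0, 2, -4); set L[1][0]=3
  eliminate (2,0): mult=-1, new row 2: (0, 8, -17); set L[2][0]=-1

U[2][2] = -17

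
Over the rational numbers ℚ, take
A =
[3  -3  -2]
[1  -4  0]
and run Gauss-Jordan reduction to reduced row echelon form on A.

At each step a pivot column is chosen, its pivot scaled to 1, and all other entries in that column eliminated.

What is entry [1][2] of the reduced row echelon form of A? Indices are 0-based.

pivot(0,0)=3: scale R0 → (1, -1, -2/3)
  clear (1,0): R1 −= (1)R0 → (0, -3, 2/3)
pivot(1,1)=-3: scale R1 → (0, 1, -2/9)
  clear (0,1): R0 −= (-1)R1 → (1, 0, -8/9)

M[1][2] = -2/9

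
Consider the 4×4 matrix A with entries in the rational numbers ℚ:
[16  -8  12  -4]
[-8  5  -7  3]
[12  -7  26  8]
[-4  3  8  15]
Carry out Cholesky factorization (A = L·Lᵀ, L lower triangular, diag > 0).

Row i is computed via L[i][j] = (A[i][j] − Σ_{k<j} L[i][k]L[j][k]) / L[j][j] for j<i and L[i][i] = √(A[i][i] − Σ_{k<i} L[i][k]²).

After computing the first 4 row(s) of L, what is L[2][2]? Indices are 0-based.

Step 1: L[0][0] = √(16) = 4.
  L[1][0] = (-8) / L[0][0] = -2.
Step 2: L[1][1] = √(1) = 1.
  L[2][0] = (12) / L[0][0] = 3.
  L[2][1] = (-1) / L[1][1] = -1.
Step 3: L[2][2] = √(16) = 4.
  L[3][0] = (-4) / L[0][0] = -1.
  L[3][1] = (1) / L[1][1] = 1.
  L[3][2] = (12) / L[2][2] = 3.
Step 4: L[3][3] = √(4) = 2.

L[2][2] = 4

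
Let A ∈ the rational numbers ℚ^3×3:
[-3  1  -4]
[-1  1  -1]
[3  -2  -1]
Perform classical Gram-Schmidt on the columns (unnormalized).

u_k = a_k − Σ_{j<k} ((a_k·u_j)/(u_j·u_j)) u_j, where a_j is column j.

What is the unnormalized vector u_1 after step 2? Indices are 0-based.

u_1 = (-11/19, 9/19, -8/19)

Step 1: u_0 = a_0 = (-3, -1, 3).
Step 2: u_1 = a_1 − (-10/19)·u_0 = (-11/19, 9/19, -8/19).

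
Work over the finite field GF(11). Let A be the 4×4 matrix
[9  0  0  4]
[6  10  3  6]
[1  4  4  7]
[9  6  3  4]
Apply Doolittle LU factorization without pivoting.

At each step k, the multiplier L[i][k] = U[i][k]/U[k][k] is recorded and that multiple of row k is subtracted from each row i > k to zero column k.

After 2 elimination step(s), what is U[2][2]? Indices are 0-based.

U[2][2] = 5

[col 0] pivot 9
  R1 -= 8*R0 → (0, 10, 3, 7)  (L[1][0] := 8)
  R2 -= 5*R0 → (0, 4, 4, 9)  (L[2][0] := 5)
  R3 -= 1*R0 → (0, 6, 3, 0)  (L[3][0] := 1)
[col 1] pivot 10
  R2 -= 7*R1 → (0, 0, 5, 4)  (L[2][1] := 7)
  R3 -= 5*R1 → (0, 0, 10, 9)  (L[3][1] := 5)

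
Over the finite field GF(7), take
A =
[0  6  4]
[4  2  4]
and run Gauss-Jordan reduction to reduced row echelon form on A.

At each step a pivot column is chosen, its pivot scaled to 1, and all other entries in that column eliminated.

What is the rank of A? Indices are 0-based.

rank = 2

step 1: exchange rows 0,1
step 1: normalize row 0 (÷4) = (1, 4, 1)
step 2: normalize row 1 (÷6) = (0, 1, 3)
  row 0: subtract 4×row1 = (1, 0, 3)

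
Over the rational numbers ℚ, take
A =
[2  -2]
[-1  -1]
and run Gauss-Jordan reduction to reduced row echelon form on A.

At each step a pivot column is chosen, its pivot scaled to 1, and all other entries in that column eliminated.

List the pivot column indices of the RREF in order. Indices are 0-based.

step 1: normalize row 0 (÷2) = (1, -1)
  row 1: subtract -1×row0 = (0, -2)
step 2: normalize row 1 (÷-2) = (0, 1)
  row 0: subtract -1×row1 = (1, 0)

pivot columns: 0, 1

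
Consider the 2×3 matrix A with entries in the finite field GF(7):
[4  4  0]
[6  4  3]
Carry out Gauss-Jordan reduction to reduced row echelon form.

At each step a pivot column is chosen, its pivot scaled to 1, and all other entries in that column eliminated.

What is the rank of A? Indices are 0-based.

pivot(0,0)=4: scale R0 → (1, 1, 0)
  clear (1,0): R1 −= (6)R0 → (0, 5, 3)
pivot(1,1)=5: scale R1 → (0, 1, 2)
  clear (0,1): R0 −= (1)R1 → (1, 0, 5)

rank = 2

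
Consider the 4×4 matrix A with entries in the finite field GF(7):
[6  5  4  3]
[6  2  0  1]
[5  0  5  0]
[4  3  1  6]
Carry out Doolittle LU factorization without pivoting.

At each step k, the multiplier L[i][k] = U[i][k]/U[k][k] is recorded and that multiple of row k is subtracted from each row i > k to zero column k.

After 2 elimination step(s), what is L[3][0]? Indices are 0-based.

[col 0] pivot 6
  R1 -= 1*R0 → (0, 4, 3, 5)  (L[1][0] := 1)
  R2 -= 2*R0 → (0, 4, 4, 1)  (L[2][0] := 2)
  R3 -= 3*R0 → (0, 2, 3, 4)  (L[3][0] := 3)
[col 1] pivot 4
  R2 -= 1*R1 → (0, 0, 1, 3)  (L[2][1] := 1)
  R3 -= 4*R1 → (0, 0, 5, 5)  (L[3][1] := 4)

L[3][0] = 3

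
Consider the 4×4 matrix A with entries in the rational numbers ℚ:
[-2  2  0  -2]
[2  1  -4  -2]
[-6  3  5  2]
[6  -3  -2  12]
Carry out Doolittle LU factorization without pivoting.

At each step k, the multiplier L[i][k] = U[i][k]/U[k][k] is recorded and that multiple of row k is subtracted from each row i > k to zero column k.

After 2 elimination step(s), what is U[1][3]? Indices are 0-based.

Step 1: pivot at (0,0) is -2.
  row1 ← row1 − (-1)·row0  ⇒  L[1][0]=-1, U row1=(0, 3, -4, -4)
  row2 ← row2 − (3)·row0  ⇒  L[2][0]=3, U row2=(0, -3, 5, 8)
  row3 ← row3 − (-3)·row0  ⇒  L[3][0]=-3, U row3=(0, 3, -2, 6)
Step 2: pivot at (1,1) is 3.
  row2 ← row2 − (-1)·row1  ⇒  L[2][1]=-1, U row2=(0, 0, 1, 4)
  row3 ← row3 − (1)·row1  ⇒  L[3][1]=1, U row3=(0, 0, 2, 10)

U[1][3] = -4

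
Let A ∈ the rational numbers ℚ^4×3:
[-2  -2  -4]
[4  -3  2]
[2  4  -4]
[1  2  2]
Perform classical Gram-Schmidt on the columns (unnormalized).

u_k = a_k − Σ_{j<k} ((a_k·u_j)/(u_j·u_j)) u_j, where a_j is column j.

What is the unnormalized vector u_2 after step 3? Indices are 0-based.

u_2 = (-3124/821, -568/821, -2904/821, 1832/821)

Step 1: u_0 = a_0 = (-2, 4, 2, 1).
Step 2: u_1 = a_1 − (2/25)·u_0 = (-46/25, -83/25, 96/25, 48/25).
Step 3: u_2 = a_2 − (2/5)·u_0 − (-270/821)·u_1 = (-3124/821, -568/821, -2904/821, 1832/821).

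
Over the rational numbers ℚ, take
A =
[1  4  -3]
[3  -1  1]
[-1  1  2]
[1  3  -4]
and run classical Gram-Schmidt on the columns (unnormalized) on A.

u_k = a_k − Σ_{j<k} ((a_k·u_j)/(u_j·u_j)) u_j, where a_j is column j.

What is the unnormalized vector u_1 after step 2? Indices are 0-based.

u_1 = (15/4, -7/4, 5/4, 11/4)

Step 1: u_0 = a_0 = (1, 3, -1, 1).
Step 2: u_1 = a_1 − (1/4)·u_0 = (15/4, -7/4, 5/4, 11/4).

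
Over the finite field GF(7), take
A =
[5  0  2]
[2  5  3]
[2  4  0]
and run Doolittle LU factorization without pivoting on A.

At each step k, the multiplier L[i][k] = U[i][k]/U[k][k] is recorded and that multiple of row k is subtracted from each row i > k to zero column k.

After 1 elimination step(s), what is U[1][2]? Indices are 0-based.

[col 0] pivot 5
  R1 -= 6*R0 → (0, 5, 5)  (L[1][0] := 6)
  R2 -= 6*R0 → (0, 4, 2)  (L[2][0] := 6)

U[1][2] = 5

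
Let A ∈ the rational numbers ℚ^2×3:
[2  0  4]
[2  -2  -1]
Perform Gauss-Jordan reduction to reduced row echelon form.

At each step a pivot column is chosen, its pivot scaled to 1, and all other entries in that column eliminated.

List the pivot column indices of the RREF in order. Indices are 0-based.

pivot columns: 0, 1

pivot(0,0)=2: scale R0 → (1, 0, 2)
  clear (1,0): R1 −= (2)R0 → (0, -2, -5)
pivot(1,1)=-2: scale R1 → (0, 1, 5/2)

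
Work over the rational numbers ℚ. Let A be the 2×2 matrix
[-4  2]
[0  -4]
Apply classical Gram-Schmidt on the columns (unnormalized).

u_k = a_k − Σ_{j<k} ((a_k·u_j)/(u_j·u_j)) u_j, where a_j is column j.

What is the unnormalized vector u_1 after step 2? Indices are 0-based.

u_1 = (0, -4)

Step 1: u_0 = a_0 = (-4, 0).
Step 2: u_1 = a_1 − (-1/2)·u_0 = (0, -4).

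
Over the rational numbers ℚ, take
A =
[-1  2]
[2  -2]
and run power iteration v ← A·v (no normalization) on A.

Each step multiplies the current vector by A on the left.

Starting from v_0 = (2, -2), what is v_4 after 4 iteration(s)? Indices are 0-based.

v_0 = (2, -2).
v_1 = A·v_0 = (-6, 8).
v_2 = A·v_1 = (22, -28).
v_3 = A·v_2 = (-78, 100).
v_4 = A·v_3 = (278, -356).

v_4 = (278, -356)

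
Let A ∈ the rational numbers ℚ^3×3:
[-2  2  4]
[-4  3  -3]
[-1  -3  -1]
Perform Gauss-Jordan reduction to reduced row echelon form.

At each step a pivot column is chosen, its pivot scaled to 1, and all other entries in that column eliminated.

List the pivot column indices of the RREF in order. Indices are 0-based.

pivot columns: 0, 1, 2

[1] R0 /= -2  ⇒  (1, -1, -2)
     R1 -= -4·R0  ⇒  (0, -1, -11)
     R2 -= -1·R0  ⇒  (0, -4, -3)
[2] R1 /= -1  ⇒  (0, 1, 11)
     R0 -= -1·R1  ⇒  (1, 0, 9)
     R2 -= -4·R1  ⇒  (0, 0, 41)
[3] R2 /= 41  ⇒  (0, 0, 1)
     R0 -= 9·R2  ⇒  (1, 0, 0)
     R1 -= 11·R2  ⇒  (0, 1, 0)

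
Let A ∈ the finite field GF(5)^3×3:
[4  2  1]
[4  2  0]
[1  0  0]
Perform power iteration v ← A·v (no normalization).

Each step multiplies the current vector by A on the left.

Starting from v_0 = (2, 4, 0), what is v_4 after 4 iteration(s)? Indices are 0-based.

v_0 = (2, 4, 0).
v_1 = A·v_0 = (1, 1, 2).
v_2 = A·v_1 = (3, 1, 1).
v_3 = A·v_2 = (0, 4, 3).
v_4 = A·v_3 = (1, 3, 0).

v_4 = (1, 3, 0)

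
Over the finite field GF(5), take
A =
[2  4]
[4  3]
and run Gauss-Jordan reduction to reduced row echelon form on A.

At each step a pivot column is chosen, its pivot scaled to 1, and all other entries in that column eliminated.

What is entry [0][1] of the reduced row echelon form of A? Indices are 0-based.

M[0][1] = 2

[1] R0 /= 2  ⇒  (1, 2)
     R1 -= 4·R0  ⇒  (0, 0)
column 1 empty below row 1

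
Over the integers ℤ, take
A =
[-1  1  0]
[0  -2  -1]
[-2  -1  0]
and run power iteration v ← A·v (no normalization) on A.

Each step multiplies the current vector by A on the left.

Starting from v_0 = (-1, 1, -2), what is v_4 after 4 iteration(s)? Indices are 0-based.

v_4 = (5, -17, -8)

v_0 = (-1, 1, -2).
v_1 = A·v_0 = (2, 0, 1).
v_2 = A·v_1 = (-2, -1, -4).
v_3 = A·v_2 = (1, 6, 5).
v_4 = A·v_3 = (5, -17, -8).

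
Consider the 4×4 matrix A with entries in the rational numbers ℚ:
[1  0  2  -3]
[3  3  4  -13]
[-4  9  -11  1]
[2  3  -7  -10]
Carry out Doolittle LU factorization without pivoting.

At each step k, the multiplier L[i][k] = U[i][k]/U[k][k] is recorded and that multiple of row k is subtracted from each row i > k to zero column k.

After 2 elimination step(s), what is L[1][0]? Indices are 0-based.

L[1][0] = 3

Step 1: pivot at (0,0) is 1.
  row1 ← row1 − (3)·row0  ⇒  L[1][0]=3, U row1=(0, 3, -2, -4)
  row2 ← row2 − (-4)·row0  ⇒  L[2][0]=-4, U row2=(0, 9, -3, -11)
  row3 ← row3 − (2)·row0  ⇒  L[3][0]=2, U row3=(0, 3, -11, -4)
Step 2: pivot at (1,1) is 3.
  row2 ← row2 − (3)·row1  ⇒  L[2][1]=3, U row2=(0, 0, 3, 1)
  row3 ← row3 − (1)·row1  ⇒  L[3][1]=1, U row3=(0, 0, -9, 0)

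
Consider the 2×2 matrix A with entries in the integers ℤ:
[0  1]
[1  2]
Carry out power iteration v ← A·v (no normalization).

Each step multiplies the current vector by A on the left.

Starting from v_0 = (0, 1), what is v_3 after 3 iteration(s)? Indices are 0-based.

v_3 = (5, 12)

v_0 = (0, 1).
v_1 = A·v_0 = (1, 2).
v_2 = A·v_1 = (2, 5).
v_3 = A·v_2 = (5, 12).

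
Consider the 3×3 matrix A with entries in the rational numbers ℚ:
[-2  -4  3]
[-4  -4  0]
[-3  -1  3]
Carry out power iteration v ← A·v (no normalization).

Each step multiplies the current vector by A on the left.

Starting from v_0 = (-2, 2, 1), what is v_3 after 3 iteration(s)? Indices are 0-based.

v_0 = (-2, 2, 1).
v_1 = A·v_0 = (-1, 0, 7).
v_2 = A·v_1 = (23, 4, 24).
v_3 = A·v_2 = (10, -108, -1).

v_3 = (10, -108, -1)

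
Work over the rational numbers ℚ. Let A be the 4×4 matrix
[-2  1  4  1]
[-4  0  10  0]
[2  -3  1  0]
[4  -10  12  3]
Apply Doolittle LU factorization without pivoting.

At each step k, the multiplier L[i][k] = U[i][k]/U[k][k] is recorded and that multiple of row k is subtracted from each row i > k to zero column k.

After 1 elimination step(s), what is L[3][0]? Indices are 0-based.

L[3][0] = -2

k=0: U[0][0]=-2
  eliminate (1,0): mult=2, new row 1: (0, -2, 2, -2); set L[1][0]=2
  eliminate (2,0): mult=-1, new row 2: (0, -2, 5, 1); set L[2][0]=-1
  eliminate (3,0): mult=-2, new row 3: (0, -8, 20, 5); set L[3][0]=-2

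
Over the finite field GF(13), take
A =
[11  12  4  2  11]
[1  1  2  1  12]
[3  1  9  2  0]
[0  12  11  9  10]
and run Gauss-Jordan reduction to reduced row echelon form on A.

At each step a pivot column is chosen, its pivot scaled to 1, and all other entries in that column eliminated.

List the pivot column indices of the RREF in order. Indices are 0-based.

pivot columns: 0, 1, 2, 3

pivot(0,0)=11: scale R0 → (1, 7, 11, 12, 1)
  clear (1,0): R1 −= (1)R0 → (0, 7, 4, 2, 11)
  clear (2,0): R2 −= (3)R0 → (0, 6, 2, 5, 10)
pivot(1,1)=7: scale R1 → (0, 1, 8, 4, 9)
  clear (0,1): R0 −= (7)R1 → (1, 0, 7, 10, 3)
  clear (2,1): R2 −= (6)R1 → (0, 0, 6, 7, 8)
  clear (3,1): R3 −= (12)R1 → (0, 0, 6, 0, 6)
pivot(2,2)=6: scale R2 → (0, 0, 1, 12, 10)
  clear (0,2): R0 −= (7)R2 → (1, 0, 0, 4, 11)
  clear (1,2): R1 −= (8)R2 → (0, 1, 0, 12, 7)
  clear (3,2): R3 −= (6)R2 → (0, 0, 0, 6, 11)
pivot(3,3)=6: scale R3 → (0, 0, 0, 1, 4)
  clear (0,3): R0 −= (4)R3 → (1, 0, 0, 0, 8)
  clear (1,3): R1 −= (12)R3 → (0, 1, 0, 0, 11)
  clear (2,3): R2 −= (12)R3 → (0, 0, 1, 0, 1)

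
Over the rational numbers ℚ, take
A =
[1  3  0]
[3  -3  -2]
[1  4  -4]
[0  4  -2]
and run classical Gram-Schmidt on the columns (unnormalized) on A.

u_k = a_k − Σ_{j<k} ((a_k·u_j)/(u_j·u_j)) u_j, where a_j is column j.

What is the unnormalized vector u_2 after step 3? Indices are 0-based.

u_2 = (85/39, -23/91, -388/273, -110/273)

Step 1: u_0 = a_0 = (1, 3, 1, 0).
Step 2: u_1 = a_1 − (-2/11)·u_0 = (35/11, -27/11, 46/11, 4).
Step 3: u_2 = a_2 − (-10/11)·u_0 − (-109/273)·u_1 = (85/39, -23/91, -388/273, -110/273).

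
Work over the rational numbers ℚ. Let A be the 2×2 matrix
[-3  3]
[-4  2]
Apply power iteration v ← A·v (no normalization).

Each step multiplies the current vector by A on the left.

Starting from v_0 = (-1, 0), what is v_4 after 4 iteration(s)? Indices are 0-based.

v_0 = (-1, 0).
v_1 = A·v_0 = (3, 4).
v_2 = A·v_1 = (3, -4).
v_3 = A·v_2 = (-21, -20).
v_4 = A·v_3 = (3, 44).

v_4 = (3, 44)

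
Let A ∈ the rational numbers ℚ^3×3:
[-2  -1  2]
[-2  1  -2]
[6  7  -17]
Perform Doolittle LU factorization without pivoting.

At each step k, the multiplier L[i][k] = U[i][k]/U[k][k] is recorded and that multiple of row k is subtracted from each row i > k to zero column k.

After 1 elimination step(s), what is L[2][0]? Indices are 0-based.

Step 1: pivot at (0,0) is -2.
  row1 ← row1 − (1)·row0  ⇒  L[1][0]=1, U row1=(0, 2, -4)
  row2 ← row2 − (-3)·row0  ⇒  L[2][0]=-3, U row2=(0, 4, -11)

L[2][0] = -3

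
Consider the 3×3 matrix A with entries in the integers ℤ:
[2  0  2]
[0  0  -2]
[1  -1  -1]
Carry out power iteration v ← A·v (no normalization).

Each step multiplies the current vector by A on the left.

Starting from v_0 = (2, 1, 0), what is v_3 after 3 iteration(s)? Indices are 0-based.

v_3 = (26, -6, 9)

v_0 = (2, 1, 0).
v_1 = A·v_0 = (4, 0, 1).
v_2 = A·v_1 = (10, -2, 3).
v_3 = A·v_2 = (26, -6, 9).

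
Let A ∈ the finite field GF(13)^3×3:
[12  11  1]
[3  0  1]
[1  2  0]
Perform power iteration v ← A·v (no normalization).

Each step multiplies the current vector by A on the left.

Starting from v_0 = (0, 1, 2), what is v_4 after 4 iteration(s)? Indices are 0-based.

v_0 = (0, 1, 2).
v_1 = A·v_0 = (0, 2, 2).
v_2 = A·v_1 = (11, 2, 4).
v_3 = A·v_2 = (2, 11, 2).
v_4 = A·v_3 = (4, 8, 11).

v_4 = (4, 8, 11)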